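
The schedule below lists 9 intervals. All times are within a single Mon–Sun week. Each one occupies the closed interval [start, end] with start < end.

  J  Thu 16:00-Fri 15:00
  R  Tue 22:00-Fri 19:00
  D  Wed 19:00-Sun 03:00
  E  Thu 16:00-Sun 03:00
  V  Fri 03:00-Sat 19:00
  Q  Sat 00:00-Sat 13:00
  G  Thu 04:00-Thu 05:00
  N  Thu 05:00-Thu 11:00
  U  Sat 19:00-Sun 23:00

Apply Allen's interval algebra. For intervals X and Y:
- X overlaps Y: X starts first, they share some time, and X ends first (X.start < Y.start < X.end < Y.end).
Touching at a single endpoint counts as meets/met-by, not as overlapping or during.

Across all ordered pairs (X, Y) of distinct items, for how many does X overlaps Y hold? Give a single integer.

Checking all 72 ordered pairs for relation 'overlaps'; matching pairs in alphabetical order:
(D, U): D overlaps U ✓
(E, U): E overlaps U ✓
(J, V): J overlaps V ✓
(R, D): R overlaps D ✓
(R, E): R overlaps E ✓
(R, V): R overlaps V ✓
Count: 6.

6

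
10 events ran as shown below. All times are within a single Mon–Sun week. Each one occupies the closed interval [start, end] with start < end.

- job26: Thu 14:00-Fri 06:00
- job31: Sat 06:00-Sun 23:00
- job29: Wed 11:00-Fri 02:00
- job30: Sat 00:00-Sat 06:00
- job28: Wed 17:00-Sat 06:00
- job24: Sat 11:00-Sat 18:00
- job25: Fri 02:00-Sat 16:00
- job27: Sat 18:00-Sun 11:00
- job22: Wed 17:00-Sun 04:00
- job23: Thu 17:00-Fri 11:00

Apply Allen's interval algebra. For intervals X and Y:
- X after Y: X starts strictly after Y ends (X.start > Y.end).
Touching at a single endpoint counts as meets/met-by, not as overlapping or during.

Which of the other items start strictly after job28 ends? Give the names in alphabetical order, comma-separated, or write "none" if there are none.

Target job28 = [Wed 17:00, Sat 06:00].
job22 [Wed 17:00, Sun 04:00] → started-by → no.
job23 [Thu 17:00, Fri 11:00] → during → no.
job24 [Sat 11:00, Sat 18:00] → after → yes.
job25 [Fri 02:00, Sat 16:00] → overlapped-by → no.
job26 [Thu 14:00, Fri 06:00] → during → no.
job27 [Sat 18:00, Sun 11:00] → after → yes.
job29 [Wed 11:00, Fri 02:00] → overlaps → no.
job30 [Sat 00:00, Sat 06:00] → finishes → no.
job31 [Sat 06:00, Sun 23:00] → met-by → no.
Result: job24, job27.

job24, job27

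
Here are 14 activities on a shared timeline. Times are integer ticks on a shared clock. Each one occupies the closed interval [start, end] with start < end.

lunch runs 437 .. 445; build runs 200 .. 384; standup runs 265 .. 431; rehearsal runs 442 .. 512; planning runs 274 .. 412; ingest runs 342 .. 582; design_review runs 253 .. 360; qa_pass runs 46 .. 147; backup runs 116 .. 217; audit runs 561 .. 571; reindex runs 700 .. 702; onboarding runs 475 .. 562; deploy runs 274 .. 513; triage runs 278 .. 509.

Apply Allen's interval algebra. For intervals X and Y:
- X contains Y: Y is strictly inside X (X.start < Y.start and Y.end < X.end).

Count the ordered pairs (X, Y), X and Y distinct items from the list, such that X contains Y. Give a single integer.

10

Checking all 182 ordered pairs for relation 'contains'; matching pairs in alphabetical order:
(build, design_review): build contains design_review ✓
(deploy, lunch): deploy contains lunch ✓
(deploy, rehearsal): deploy contains rehearsal ✓
(deploy, triage): deploy contains triage ✓
(ingest, audit): ingest contains audit ✓
(ingest, lunch): ingest contains lunch ✓
(ingest, onboarding): ingest contains onboarding ✓
(ingest, rehearsal): ingest contains rehearsal ✓
(standup, planning): standup contains planning ✓
(triage, lunch): triage contains lunch ✓
Count: 10.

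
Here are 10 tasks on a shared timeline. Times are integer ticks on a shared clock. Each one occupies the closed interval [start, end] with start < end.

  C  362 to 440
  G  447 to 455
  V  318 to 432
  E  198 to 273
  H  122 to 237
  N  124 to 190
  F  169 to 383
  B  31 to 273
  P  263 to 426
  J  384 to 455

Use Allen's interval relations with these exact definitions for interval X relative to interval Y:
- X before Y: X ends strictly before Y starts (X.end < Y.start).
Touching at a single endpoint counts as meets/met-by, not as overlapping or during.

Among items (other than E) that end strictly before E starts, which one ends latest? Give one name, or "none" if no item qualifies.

Target E = [198, 273].
B [31, 273] → finished-by → excluded.
C [362, 440] → after → excluded.
F [169, 383] → contains → excluded.
G [447, 455] → after → excluded.
H [122, 237] → overlaps → excluded.
J [384, 455] → after → excluded.
N [124, 190] → before → candidate.
P [263, 426] → overlapped-by → excluded.
V [318, 432] → after → excluded.
Among candidates, latest end is 190 → N.

N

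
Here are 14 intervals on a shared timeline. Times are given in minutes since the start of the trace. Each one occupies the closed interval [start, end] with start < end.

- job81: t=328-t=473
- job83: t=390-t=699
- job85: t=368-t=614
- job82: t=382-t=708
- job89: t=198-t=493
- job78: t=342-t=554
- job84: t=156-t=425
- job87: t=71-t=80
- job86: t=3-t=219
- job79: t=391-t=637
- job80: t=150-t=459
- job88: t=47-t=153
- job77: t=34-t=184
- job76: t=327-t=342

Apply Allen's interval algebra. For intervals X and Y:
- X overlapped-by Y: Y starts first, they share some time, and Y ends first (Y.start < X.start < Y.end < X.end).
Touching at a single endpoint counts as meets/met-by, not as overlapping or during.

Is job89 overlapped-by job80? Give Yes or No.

job89 = [t=198, t=493], job80 = [t=150, t=459].
Actual relation of job89 to job80: overlapped-by.
Asked whether 'overlapped-by' holds → Yes.

Yes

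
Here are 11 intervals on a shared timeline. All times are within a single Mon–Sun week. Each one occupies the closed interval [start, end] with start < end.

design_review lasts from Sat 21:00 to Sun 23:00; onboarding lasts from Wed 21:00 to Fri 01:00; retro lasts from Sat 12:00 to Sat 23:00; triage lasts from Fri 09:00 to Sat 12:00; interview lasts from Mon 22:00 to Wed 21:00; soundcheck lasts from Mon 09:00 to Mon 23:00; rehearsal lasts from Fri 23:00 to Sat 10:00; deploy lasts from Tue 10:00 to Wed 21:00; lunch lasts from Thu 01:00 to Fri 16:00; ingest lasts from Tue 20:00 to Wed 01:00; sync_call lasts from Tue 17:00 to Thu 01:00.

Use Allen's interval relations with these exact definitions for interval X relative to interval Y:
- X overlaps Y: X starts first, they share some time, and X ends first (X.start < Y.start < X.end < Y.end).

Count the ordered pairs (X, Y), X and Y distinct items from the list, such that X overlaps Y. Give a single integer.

Checking all 110 ordered pairs for relation 'overlaps'; matching pairs in alphabetical order:
(deploy, sync_call): deploy overlaps sync_call ✓
(interview, sync_call): interview overlaps sync_call ✓
(lunch, triage): lunch overlaps triage ✓
(onboarding, lunch): onboarding overlaps lunch ✓
(retro, design_review): retro overlaps design_review ✓
(soundcheck, interview): soundcheck overlaps interview ✓
(sync_call, onboarding): sync_call overlaps onboarding ✓
Count: 7.

7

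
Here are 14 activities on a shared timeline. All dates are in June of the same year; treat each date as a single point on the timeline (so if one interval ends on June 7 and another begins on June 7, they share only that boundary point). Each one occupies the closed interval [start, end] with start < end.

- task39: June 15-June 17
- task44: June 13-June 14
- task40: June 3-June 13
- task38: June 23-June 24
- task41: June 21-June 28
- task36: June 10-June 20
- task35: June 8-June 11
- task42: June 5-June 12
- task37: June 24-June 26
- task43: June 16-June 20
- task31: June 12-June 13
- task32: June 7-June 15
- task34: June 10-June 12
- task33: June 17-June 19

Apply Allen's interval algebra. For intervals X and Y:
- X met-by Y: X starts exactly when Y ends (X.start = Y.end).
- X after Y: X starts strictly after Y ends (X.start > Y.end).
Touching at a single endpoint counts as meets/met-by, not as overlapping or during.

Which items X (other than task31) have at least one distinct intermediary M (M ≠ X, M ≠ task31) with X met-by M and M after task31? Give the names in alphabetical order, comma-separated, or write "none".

Target task31 = [June 12, June 13].
Intermediaries M with M after task31: task33, task37, task38, task39, task41, task43.
Via task33 — items with X met-by task33: none.
Via task37 — items with X met-by task37: none.
Via task38 — items with X met-by task38: task37.
Via task39 — items with X met-by task39: task33.
Via task41 — items with X met-by task41: none.
Via task43 — items with X met-by task43: none.
Union: task33, task37.

task33, task37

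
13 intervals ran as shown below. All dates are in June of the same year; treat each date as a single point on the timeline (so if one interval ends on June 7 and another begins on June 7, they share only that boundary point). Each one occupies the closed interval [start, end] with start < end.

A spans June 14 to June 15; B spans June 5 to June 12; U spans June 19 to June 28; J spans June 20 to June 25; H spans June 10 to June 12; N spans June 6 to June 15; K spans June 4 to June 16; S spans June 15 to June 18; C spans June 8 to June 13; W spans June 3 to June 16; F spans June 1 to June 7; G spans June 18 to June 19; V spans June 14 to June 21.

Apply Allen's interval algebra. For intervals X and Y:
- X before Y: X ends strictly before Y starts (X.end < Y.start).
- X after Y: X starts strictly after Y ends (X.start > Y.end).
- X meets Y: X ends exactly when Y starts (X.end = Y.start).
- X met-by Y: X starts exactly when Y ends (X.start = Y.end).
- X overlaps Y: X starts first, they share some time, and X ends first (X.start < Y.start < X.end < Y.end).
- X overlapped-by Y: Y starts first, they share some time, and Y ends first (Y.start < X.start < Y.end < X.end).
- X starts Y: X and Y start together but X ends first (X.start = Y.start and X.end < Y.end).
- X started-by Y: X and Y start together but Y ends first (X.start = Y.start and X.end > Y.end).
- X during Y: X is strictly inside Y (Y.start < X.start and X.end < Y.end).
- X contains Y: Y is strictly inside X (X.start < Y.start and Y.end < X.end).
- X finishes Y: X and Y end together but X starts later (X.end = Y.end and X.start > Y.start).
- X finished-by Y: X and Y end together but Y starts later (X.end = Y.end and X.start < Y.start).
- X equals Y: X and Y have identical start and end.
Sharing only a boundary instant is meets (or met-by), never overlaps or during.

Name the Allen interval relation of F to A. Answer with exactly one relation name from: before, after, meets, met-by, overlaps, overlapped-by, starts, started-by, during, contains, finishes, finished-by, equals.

before

F = [June 1, June 7]; A = [June 14, June 15].
Compare endpoints: F.start < A.start, F.start < A.end, F.end < A.start, F.end < A.end.
That pattern is 'before'.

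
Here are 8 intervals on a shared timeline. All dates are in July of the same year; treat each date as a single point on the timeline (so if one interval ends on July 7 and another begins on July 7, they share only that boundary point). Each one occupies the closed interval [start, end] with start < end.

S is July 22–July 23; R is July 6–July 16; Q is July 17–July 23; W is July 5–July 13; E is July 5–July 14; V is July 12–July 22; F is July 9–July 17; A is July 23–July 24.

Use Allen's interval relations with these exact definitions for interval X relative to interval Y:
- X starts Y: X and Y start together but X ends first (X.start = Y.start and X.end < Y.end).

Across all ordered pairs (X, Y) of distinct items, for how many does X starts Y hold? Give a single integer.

1

Checking all 56 ordered pairs for relation 'starts'; matching pairs in alphabetical order:
(W, E): W starts E ✓
Count: 1.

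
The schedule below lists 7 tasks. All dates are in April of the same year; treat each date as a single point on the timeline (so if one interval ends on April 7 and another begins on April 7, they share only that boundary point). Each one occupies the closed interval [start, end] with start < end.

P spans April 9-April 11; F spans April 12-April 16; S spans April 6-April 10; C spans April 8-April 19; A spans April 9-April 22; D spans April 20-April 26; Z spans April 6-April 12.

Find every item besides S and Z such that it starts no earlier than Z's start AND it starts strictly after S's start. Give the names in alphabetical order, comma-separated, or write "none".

Conditions: its start is no earlier than Z's start (X.start >= April 6) AND its start is strictly after S's start (X.start > April 6).
A: start April 9 >= April 6? ✓; start April 9 > April 6? ✓ → yes.
C: start April 8 >= April 6? ✓; start April 8 > April 6? ✓ → yes.
D: start April 20 >= April 6? ✓; start April 20 > April 6? ✓ → yes.
F: start April 12 >= April 6? ✓; start April 12 > April 6? ✓ → yes.
P: start April 9 >= April 6? ✓; start April 9 > April 6? ✓ → yes.
Result: A, C, D, F, P.

A, C, D, F, P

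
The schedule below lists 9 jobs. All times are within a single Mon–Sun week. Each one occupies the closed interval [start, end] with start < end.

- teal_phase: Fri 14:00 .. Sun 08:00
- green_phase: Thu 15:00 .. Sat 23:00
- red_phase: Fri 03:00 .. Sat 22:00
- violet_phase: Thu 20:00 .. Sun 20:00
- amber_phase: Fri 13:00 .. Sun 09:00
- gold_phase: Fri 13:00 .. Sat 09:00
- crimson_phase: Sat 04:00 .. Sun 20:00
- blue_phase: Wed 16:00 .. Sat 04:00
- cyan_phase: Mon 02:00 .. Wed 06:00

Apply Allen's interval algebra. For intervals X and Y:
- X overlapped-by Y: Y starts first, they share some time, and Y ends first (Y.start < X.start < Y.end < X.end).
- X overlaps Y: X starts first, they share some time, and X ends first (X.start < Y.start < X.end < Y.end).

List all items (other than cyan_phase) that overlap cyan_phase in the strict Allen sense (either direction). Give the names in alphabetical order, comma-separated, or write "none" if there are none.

Target cyan_phase = [Mon 02:00, Wed 06:00].
amber_phase [Fri 13:00, Sun 09:00] → after → no.
blue_phase [Wed 16:00, Sat 04:00] → after → no.
crimson_phase [Sat 04:00, Sun 20:00] → after → no.
gold_phase [Fri 13:00, Sat 09:00] → after → no.
green_phase [Thu 15:00, Sat 23:00] → after → no.
red_phase [Fri 03:00, Sat 22:00] → after → no.
teal_phase [Fri 14:00, Sun 08:00] → after → no.
violet_phase [Thu 20:00, Sun 20:00] → after → no.
Result: none.

none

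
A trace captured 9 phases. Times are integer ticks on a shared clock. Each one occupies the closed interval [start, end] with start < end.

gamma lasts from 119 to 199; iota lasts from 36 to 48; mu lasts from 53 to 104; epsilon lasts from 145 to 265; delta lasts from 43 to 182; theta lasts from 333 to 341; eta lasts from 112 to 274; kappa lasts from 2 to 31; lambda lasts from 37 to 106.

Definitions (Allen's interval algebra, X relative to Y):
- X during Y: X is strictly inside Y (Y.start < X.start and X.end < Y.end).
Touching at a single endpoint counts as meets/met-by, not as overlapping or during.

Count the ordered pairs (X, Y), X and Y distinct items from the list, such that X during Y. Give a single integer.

Checking all 72 ordered pairs for relation 'during'; matching pairs in alphabetical order:
(epsilon, eta): epsilon during eta ✓
(gamma, eta): gamma during eta ✓
(mu, delta): mu during delta ✓
(mu, lambda): mu during lambda ✓
Count: 4.

4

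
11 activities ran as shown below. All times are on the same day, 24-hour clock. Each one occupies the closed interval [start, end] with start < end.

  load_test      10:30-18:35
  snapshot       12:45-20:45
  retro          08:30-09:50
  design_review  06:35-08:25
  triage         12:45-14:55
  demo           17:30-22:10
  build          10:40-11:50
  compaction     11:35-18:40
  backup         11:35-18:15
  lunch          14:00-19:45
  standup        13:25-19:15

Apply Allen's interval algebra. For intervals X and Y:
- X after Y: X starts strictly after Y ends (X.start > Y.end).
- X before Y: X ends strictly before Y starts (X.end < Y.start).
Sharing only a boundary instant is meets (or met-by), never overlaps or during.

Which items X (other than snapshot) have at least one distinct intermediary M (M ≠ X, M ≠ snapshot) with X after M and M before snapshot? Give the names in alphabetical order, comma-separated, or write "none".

backup, build, compaction, demo, load_test, lunch, retro, standup, triage

Target snapshot = [12:45, 20:45].
Intermediaries M with M before snapshot: build, design_review, retro.
Via build — items with X after build: demo, lunch, standup, triage.
Via design_review — items with X after design_review: backup, build, compaction, demo, load_test, lunch, retro, standup, triage.
Via retro — items with X after retro: backup, build, compaction, demo, load_test, lunch, standup, triage.
Union: backup, build, compaction, demo, load_test, lunch, retro, standup, triage.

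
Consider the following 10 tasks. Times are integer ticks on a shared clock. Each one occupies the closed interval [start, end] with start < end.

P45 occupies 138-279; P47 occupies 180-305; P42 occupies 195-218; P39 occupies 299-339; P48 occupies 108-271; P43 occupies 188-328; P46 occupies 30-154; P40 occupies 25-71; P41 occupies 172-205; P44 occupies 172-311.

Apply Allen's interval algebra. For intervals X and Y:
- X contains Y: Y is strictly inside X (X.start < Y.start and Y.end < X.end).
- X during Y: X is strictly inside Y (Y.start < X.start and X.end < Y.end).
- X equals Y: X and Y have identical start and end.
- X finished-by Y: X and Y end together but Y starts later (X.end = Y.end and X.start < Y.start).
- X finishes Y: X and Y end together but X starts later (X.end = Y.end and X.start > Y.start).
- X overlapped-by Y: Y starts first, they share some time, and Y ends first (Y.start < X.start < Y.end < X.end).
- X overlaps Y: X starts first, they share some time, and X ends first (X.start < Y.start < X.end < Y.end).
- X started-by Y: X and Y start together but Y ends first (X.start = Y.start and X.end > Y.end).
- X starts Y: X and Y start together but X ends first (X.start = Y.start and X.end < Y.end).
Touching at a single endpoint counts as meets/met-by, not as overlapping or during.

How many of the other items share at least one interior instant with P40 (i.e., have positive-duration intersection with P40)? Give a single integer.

1

Target P40 = [25, 71].
P39 [299, 339] → after → no.
P41 [172, 205] → after → no.
P42 [195, 218] → after → no.
P43 [188, 328] → after → no.
P44 [172, 311] → after → no.
P45 [138, 279] → after → no.
P46 [30, 154] → overlapped-by → counts.
P47 [180, 305] → after → no.
P48 [108, 271] → after → no.
Total: 1.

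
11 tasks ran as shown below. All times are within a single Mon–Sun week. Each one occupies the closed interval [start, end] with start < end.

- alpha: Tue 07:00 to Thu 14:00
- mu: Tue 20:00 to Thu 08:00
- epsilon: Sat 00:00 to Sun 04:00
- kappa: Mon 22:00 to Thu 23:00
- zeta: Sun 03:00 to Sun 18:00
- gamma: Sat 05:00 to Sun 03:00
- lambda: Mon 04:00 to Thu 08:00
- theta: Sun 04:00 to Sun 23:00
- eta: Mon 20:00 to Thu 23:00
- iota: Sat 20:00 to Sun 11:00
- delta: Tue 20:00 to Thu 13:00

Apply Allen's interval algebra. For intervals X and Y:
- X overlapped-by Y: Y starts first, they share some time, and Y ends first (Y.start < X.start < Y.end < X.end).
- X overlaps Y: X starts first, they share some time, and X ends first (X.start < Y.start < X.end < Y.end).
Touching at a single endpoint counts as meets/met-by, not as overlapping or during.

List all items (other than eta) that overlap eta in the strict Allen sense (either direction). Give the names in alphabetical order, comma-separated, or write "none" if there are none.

lambda

Target eta = [Mon 20:00, Thu 23:00].
alpha [Tue 07:00, Thu 14:00] → during → no.
delta [Tue 20:00, Thu 13:00] → during → no.
epsilon [Sat 00:00, Sun 04:00] → after → no.
gamma [Sat 05:00, Sun 03:00] → after → no.
iota [Sat 20:00, Sun 11:00] → after → no.
kappa [Mon 22:00, Thu 23:00] → finishes → no.
lambda [Mon 04:00, Thu 08:00] → overlaps → yes.
mu [Tue 20:00, Thu 08:00] → during → no.
theta [Sun 04:00, Sun 23:00] → after → no.
zeta [Sun 03:00, Sun 18:00] → after → no.
Result: lambda.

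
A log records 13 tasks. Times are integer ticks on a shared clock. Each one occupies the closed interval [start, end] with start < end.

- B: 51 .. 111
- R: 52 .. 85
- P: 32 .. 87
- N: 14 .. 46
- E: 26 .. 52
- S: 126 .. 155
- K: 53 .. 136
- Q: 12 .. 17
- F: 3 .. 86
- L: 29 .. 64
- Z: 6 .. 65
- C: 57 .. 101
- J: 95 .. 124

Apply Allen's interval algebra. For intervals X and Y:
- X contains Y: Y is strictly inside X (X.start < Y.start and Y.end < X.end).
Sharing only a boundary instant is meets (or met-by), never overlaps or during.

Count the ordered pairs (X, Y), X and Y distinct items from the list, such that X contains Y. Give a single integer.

Checking all 156 ordered pairs for relation 'contains'; matching pairs in alphabetical order:
(B, C): B contains C ✓
(B, R): B contains R ✓
(F, E): F contains E ✓
(F, L): F contains L ✓
(F, N): F contains N ✓
(F, Q): F contains Q ✓
(F, R): F contains R ✓
(F, Z): F contains Z ✓
(K, C): K contains C ✓
(K, J): K contains J ✓
(P, R): P contains R ✓
(Z, E): Z contains E ✓
(Z, L): Z contains L ✓
(Z, N): Z contains N ✓
(Z, Q): Z contains Q ✓
Count: 15.

15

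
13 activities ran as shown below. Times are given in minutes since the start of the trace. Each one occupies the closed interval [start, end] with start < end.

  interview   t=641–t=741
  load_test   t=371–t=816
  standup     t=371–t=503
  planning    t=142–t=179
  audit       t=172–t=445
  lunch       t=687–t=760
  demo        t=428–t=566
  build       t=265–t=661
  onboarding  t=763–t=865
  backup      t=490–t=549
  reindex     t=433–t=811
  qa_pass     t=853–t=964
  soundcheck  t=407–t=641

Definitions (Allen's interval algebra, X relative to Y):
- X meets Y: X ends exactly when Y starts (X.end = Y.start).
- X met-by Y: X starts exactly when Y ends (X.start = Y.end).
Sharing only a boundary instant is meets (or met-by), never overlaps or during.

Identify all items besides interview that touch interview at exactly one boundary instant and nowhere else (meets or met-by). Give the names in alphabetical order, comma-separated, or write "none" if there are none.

Target interview = [t=641, t=741].
audit [t=172, t=445] → before → no.
backup [t=490, t=549] → before → no.
build [t=265, t=661] → overlaps → no.
demo [t=428, t=566] → before → no.
load_test [t=371, t=816] → contains → no.
lunch [t=687, t=760] → overlapped-by → no.
onboarding [t=763, t=865] → after → no.
planning [t=142, t=179] → before → no.
qa_pass [t=853, t=964] → after → no.
reindex [t=433, t=811] → contains → no.
soundcheck [t=407, t=641] → meets → yes.
standup [t=371, t=503] → before → no.
Result: soundcheck.

soundcheck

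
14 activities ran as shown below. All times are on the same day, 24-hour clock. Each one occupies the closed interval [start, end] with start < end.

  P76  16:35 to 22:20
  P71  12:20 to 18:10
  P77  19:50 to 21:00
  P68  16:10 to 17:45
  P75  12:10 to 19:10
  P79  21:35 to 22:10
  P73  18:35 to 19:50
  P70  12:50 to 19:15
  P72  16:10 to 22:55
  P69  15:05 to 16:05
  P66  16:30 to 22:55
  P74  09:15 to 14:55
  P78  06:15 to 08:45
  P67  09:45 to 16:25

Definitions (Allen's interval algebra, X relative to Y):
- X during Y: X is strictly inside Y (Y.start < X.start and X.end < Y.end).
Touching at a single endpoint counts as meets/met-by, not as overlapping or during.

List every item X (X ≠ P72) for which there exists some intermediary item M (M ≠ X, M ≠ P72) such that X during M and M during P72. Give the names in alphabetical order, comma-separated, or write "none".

P73, P77, P79

Target P72 = [16:10, 22:55].
Intermediaries M with M during P72: P73, P76, P77, P79.
Via P73 — items with X during P73: none.
Via P76 — items with X during P76: P73, P77, P79.
Via P77 — items with X during P77: none.
Via P79 — items with X during P79: none.
Union: P73, P77, P79.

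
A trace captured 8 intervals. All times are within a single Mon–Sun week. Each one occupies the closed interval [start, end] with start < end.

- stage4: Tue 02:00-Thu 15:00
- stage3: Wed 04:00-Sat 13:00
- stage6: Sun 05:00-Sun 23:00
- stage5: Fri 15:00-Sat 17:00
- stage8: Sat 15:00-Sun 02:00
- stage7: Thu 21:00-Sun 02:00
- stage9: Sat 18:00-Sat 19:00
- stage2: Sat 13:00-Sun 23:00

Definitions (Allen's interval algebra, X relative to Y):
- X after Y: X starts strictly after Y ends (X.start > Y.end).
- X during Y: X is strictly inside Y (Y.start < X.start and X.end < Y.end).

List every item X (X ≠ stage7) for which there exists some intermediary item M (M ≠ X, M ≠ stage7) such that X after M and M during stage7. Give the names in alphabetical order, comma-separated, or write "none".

Target stage7 = [Thu 21:00, Sun 02:00].
Intermediaries M with M during stage7: stage5, stage9.
Via stage5 — items with X after stage5: stage6, stage9.
Via stage9 — items with X after stage9: stage6.
Union: stage6, stage9.

stage6, stage9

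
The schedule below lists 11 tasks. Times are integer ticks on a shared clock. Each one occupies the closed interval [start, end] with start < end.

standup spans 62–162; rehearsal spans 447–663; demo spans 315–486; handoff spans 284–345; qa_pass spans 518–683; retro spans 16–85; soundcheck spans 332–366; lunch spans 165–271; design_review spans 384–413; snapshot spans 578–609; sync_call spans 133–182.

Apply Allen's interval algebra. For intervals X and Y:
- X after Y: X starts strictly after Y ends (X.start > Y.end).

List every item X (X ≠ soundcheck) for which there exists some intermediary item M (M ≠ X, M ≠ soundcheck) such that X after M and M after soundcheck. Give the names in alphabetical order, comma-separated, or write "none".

Target soundcheck = [332, 366].
Intermediaries M with M after soundcheck: design_review, qa_pass, rehearsal, snapshot.
Via design_review — items with X after design_review: qa_pass, rehearsal, snapshot.
Via qa_pass — items with X after qa_pass: none.
Via rehearsal — items with X after rehearsal: none.
Via snapshot — items with X after snapshot: none.
Union: qa_pass, rehearsal, snapshot.

qa_pass, rehearsal, snapshot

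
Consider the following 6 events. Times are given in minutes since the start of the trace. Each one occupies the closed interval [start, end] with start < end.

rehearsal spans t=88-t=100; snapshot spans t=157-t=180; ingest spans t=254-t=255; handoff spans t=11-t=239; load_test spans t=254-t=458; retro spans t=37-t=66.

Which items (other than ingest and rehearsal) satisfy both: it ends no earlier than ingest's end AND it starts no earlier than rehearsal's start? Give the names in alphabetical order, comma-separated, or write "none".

load_test

Conditions: its end is no earlier than ingest's end (X.end >= t=255) AND its start is no earlier than rehearsal's start (X.start >= t=88).
handoff: end t=239 >= t=255? ✗; start t=11 >= t=88? ✗ → no.
load_test: end t=458 >= t=255? ✓; start t=254 >= t=88? ✓ → yes.
retro: end t=66 >= t=255? ✗; start t=37 >= t=88? ✗ → no.
snapshot: end t=180 >= t=255? ✗; start t=157 >= t=88? ✓ → no.
Result: load_test.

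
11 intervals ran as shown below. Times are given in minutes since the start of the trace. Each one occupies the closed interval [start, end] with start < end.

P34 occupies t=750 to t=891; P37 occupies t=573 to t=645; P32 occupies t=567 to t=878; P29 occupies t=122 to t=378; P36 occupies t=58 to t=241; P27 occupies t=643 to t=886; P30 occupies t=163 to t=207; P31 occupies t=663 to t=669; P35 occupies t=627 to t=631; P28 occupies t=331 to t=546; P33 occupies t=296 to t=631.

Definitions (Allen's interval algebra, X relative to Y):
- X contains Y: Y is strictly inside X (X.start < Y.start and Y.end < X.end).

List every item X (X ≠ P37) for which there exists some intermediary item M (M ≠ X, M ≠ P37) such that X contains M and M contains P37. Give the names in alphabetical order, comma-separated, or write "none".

none

Target P37 = [t=573, t=645].
Intermediaries M with M contains P37: P32.
Via P32 — items with X contains P32: none.
Union: none.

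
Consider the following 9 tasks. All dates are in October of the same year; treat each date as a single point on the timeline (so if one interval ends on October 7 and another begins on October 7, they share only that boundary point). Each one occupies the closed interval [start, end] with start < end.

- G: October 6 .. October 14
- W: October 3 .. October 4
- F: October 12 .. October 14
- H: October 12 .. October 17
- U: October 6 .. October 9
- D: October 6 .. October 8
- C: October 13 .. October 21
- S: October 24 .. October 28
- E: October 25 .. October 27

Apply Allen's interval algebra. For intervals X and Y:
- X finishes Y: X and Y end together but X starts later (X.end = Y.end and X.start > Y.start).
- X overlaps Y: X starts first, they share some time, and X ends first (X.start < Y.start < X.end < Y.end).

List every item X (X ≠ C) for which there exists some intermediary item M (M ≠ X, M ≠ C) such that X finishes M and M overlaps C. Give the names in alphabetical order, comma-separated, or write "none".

Target C = [October 13, October 21].
Intermediaries M with M overlaps C: F, G, H.
Via F — items with X finishes F: none.
Via G — items with X finishes G: F.
Via H — items with X finishes H: none.
Union: F.

F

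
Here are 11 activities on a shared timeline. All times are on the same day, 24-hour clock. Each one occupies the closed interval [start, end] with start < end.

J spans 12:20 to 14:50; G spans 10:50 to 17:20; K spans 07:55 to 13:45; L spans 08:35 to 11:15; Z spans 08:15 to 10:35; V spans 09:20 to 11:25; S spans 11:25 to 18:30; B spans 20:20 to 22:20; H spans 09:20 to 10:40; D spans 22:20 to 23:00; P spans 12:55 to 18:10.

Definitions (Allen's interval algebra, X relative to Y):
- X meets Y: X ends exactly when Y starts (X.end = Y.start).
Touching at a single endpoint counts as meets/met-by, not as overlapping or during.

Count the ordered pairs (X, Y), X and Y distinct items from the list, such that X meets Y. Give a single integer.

2

Checking all 110 ordered pairs for relation 'meets'; matching pairs in alphabetical order:
(B, D): B meets D ✓
(V, S): V meets S ✓
Count: 2.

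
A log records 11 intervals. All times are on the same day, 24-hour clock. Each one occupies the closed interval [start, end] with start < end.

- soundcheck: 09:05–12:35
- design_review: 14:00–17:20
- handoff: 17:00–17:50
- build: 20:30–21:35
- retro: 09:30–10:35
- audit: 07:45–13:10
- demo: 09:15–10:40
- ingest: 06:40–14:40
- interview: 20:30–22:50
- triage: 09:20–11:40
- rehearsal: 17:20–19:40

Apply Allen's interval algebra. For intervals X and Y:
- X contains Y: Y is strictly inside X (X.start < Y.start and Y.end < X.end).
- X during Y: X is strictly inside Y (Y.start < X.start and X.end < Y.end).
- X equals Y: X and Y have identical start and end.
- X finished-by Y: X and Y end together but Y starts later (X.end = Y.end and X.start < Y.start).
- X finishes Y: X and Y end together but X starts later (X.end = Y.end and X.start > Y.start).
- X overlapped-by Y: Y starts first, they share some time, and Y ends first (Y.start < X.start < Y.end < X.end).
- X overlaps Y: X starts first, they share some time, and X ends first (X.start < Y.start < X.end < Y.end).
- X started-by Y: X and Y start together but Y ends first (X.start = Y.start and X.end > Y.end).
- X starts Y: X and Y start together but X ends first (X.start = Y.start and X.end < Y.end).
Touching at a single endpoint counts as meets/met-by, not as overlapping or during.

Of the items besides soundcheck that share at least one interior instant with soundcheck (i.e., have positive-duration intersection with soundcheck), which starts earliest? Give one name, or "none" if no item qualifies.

Target soundcheck = [09:05, 12:35].
audit [07:45, 13:10] → contains → candidate.
build [20:30, 21:35] → after → excluded.
demo [09:15, 10:40] → during → candidate.
design_review [14:00, 17:20] → after → excluded.
handoff [17:00, 17:50] → after → excluded.
ingest [06:40, 14:40] → contains → candidate.
interview [20:30, 22:50] → after → excluded.
rehearsal [17:20, 19:40] → after → excluded.
retro [09:30, 10:35] → during → candidate.
triage [09:20, 11:40] → during → candidate.
Among candidates, earliest start is 06:40 → ingest.

ingest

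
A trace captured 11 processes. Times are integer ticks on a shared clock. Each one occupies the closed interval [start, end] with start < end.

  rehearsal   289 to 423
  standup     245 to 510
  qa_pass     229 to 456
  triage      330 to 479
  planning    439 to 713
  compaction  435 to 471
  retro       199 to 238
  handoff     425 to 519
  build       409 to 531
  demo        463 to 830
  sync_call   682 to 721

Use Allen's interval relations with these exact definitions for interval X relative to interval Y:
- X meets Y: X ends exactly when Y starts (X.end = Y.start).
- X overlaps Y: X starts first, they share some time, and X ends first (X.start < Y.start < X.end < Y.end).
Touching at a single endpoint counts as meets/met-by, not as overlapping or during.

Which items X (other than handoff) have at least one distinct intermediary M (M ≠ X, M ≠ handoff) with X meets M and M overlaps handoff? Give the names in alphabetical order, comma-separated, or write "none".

none

Target handoff = [425, 519].
Intermediaries M with M overlaps handoff: qa_pass, standup, triage.
Via qa_pass — items with X meets qa_pass: none.
Via standup — items with X meets standup: none.
Via triage — items with X meets triage: none.
Union: none.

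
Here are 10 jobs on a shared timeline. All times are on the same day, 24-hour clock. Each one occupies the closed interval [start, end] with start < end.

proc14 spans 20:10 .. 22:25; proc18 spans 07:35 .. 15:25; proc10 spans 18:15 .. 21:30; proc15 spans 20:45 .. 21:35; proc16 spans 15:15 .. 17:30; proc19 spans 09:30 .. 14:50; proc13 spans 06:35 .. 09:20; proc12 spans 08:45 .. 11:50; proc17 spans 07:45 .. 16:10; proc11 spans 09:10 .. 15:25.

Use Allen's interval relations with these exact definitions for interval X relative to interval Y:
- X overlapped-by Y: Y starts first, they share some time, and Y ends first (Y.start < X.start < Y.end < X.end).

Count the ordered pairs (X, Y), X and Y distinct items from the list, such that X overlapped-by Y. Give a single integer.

Checking all 90 ordered pairs for relation 'overlapped-by'; matching pairs in alphabetical order:
(proc11, proc12): proc11 overlapped-by proc12 ✓
(proc11, proc13): proc11 overlapped-by proc13 ✓
(proc12, proc13): proc12 overlapped-by proc13 ✓
(proc14, proc10): proc14 overlapped-by proc10 ✓
(proc15, proc10): proc15 overlapped-by proc10 ✓
(proc16, proc11): proc16 overlapped-by proc11 ✓
(proc16, proc17): proc16 overlapped-by proc17 ✓
(proc16, proc18): proc16 overlapped-by proc18 ✓
(proc17, proc13): proc17 overlapped-by proc13 ✓
(proc17, proc18): proc17 overlapped-by proc18 ✓
(proc18, proc13): proc18 overlapped-by proc13 ✓
(proc19, proc12): proc19 overlapped-by proc12 ✓
Count: 12.

12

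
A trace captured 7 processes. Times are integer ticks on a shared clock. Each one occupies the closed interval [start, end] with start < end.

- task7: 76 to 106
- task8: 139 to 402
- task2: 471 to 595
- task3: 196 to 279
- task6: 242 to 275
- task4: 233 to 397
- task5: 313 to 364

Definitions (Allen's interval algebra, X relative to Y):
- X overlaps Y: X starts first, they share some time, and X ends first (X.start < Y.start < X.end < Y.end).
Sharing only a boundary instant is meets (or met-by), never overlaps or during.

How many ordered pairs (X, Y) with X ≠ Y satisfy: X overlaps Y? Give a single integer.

Checking all 42 ordered pairs for relation 'overlaps'; matching pairs in alphabetical order:
(task3, task4): task3 overlaps task4 ✓
Count: 1.

1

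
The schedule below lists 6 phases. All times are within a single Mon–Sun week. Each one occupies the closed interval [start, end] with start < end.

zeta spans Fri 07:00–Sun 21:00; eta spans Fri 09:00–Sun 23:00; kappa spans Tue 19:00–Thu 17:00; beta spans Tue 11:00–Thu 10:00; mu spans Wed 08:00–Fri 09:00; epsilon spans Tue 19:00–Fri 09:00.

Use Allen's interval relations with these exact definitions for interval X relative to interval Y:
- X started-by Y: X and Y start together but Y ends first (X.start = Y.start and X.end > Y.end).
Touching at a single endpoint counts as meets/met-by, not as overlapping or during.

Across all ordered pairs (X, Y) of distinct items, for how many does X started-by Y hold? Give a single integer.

1

Checking all 30 ordered pairs for relation 'started-by'; matching pairs in alphabetical order:
(epsilon, kappa): epsilon started-by kappa ✓
Count: 1.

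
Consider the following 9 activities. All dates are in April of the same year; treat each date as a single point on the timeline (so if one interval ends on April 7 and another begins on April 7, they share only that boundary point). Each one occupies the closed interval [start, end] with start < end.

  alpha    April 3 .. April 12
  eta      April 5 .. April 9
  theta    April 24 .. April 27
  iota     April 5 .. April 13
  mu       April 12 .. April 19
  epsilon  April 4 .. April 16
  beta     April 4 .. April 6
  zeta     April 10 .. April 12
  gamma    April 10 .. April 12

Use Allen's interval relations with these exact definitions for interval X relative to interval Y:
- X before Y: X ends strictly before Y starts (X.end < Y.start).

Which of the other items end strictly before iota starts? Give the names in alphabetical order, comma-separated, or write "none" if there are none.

none

Target iota = [April 5, April 13].
alpha [April 3, April 12] → overlaps → no.
beta [April 4, April 6] → overlaps → no.
epsilon [April 4, April 16] → contains → no.
eta [April 5, April 9] → starts → no.
gamma [April 10, April 12] → during → no.
mu [April 12, April 19] → overlapped-by → no.
theta [April 24, April 27] → after → no.
zeta [April 10, April 12] → during → no.
Result: none.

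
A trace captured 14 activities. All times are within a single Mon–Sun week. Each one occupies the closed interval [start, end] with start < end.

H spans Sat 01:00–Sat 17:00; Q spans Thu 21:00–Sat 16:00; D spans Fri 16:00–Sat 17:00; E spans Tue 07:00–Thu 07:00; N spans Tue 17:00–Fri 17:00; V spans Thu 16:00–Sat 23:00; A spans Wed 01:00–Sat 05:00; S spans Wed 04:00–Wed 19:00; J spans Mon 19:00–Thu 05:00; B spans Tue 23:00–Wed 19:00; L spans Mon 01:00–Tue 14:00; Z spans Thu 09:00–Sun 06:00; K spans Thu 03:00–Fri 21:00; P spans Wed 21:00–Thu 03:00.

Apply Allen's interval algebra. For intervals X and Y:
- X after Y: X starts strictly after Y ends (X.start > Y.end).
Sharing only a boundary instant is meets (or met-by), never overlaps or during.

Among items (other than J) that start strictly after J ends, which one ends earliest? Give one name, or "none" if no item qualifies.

Q

Target J = [Mon 19:00, Thu 05:00].
A [Wed 01:00, Sat 05:00] → overlapped-by → excluded.
B [Tue 23:00, Wed 19:00] → during → excluded.
D [Fri 16:00, Sat 17:00] → after → candidate.
E [Tue 07:00, Thu 07:00] → overlapped-by → excluded.
H [Sat 01:00, Sat 17:00] → after → candidate.
K [Thu 03:00, Fri 21:00] → overlapped-by → excluded.
L [Mon 01:00, Tue 14:00] → overlaps → excluded.
N [Tue 17:00, Fri 17:00] → overlapped-by → excluded.
P [Wed 21:00, Thu 03:00] → during → excluded.
Q [Thu 21:00, Sat 16:00] → after → candidate.
S [Wed 04:00, Wed 19:00] → during → excluded.
V [Thu 16:00, Sat 23:00] → after → candidate.
Z [Thu 09:00, Sun 06:00] → after → candidate.
Among candidates, earliest end is Sat 16:00 → Q.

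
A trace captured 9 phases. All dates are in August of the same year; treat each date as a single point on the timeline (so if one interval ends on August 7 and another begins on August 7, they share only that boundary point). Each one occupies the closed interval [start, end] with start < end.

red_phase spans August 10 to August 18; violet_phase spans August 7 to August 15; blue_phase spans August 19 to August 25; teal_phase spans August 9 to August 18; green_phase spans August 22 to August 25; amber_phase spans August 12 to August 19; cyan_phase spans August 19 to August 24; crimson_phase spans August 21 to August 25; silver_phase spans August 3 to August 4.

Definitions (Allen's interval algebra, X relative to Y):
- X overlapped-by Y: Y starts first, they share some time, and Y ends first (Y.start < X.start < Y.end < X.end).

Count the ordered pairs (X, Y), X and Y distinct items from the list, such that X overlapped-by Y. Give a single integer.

7

Checking all 72 ordered pairs for relation 'overlapped-by'; matching pairs in alphabetical order:
(amber_phase, red_phase): amber_phase overlapped-by red_phase ✓
(amber_phase, teal_phase): amber_phase overlapped-by teal_phase ✓
(amber_phase, violet_phase): amber_phase overlapped-by violet_phase ✓
(crimson_phase, cyan_phase): crimson_phase overlapped-by cyan_phase ✓
(green_phase, cyan_phase): green_phase overlapped-by cyan_phase ✓
(red_phase, violet_phase): red_phase overlapped-by violet_phase ✓
(teal_phase, violet_phase): teal_phase overlapped-by violet_phase ✓
Count: 7.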